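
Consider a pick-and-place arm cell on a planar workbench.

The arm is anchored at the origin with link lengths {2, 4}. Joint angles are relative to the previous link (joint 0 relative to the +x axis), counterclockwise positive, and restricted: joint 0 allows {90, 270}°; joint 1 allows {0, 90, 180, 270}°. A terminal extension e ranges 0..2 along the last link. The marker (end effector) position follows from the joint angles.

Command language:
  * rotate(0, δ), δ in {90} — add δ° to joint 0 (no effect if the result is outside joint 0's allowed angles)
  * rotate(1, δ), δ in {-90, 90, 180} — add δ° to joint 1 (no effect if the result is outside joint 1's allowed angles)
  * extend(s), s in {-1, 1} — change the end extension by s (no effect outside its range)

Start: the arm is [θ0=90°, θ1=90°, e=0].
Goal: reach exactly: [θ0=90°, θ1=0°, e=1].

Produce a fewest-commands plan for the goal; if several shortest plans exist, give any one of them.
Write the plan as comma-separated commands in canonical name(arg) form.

from: [θ0=90°, θ1=90°, e=0]
t=1 rotate(1, -90) ⇒ [θ0=90°, θ1=0°, e=0]
t=2 extend(1) ⇒ [θ0=90°, θ1=0°, e=1]
minimal: 2 command(s), checked below 2.

rotate(1, -90), extend(1)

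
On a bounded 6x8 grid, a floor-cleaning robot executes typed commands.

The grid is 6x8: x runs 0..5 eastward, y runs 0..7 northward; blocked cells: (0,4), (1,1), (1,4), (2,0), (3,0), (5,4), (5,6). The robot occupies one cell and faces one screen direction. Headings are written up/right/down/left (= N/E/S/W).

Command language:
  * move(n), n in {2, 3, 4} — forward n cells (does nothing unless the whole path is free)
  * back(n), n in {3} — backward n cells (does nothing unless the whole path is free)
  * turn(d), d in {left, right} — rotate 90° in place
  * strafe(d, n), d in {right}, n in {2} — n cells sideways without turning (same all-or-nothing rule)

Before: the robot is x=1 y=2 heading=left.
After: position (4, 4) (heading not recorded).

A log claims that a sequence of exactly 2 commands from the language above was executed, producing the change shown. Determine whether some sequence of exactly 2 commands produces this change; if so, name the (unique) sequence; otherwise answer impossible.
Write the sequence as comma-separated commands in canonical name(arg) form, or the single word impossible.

key: running strafe(right, 2) before back(3) would end elsewhere — order is forced
t0: x=1 y=2 heading=left
1. back(3) → x=4 y=2 heading=left
2. strafe(right, 2) → x=4 y=4 heading=left
uniquely the one of 49 2-step routes that fits.

back(3), strafe(right, 2)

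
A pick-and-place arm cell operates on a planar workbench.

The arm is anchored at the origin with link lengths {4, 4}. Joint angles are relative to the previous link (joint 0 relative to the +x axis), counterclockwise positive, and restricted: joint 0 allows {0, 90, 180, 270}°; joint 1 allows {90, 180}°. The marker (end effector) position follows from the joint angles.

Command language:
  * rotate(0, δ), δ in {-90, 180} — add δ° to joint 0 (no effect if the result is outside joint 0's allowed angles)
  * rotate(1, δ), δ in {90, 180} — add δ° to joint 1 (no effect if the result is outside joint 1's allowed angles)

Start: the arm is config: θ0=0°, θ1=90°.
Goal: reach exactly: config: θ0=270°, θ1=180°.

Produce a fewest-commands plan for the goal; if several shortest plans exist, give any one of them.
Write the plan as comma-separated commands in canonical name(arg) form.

rotate(1, 90), rotate(0, -90)

initial: config: θ0=0°, θ1=90°
[1] after rotate(1, 90): config: θ0=0°, θ1=180°
[2] after rotate(0, -90): config: θ0=270°, θ1=180°
no 1-step plan works, so 2 is optimal.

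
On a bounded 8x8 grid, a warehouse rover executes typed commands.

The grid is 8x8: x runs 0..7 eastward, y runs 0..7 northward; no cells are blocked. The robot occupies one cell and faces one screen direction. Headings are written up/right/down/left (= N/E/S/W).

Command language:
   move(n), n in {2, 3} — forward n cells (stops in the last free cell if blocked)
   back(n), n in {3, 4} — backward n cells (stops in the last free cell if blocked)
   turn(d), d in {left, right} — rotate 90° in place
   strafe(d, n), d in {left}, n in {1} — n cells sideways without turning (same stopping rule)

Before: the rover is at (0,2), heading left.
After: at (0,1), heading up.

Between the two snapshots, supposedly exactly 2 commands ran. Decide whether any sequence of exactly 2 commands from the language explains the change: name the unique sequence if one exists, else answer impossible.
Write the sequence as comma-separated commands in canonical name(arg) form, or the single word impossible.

key: order matters: swapping strafe(left, 1) and turn(right) lands elsewhere
start: at (0,2), heading left
1. strafe(left, 1) → at (0,1), heading left
2. turn(right) → at (0,1), heading up
no other 2-command option fits: unique.

strafe(left, 1), turn(right)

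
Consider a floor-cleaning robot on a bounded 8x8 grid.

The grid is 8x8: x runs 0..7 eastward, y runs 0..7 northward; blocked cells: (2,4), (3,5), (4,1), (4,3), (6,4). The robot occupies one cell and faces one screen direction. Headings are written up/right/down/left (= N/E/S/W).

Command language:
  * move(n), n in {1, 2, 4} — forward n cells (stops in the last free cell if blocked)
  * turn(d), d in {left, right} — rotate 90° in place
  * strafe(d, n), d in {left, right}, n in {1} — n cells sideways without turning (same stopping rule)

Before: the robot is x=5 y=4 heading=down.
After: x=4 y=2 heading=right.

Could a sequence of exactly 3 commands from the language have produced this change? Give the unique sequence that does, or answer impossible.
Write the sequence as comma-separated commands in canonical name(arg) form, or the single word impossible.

key: cell and facing (now E) both changed — the 3 commands mix motion and turning
t0: x=5 y=4 heading=down
[1] after move(2): x=5 y=2 heading=down
[2] after strafe(right, 1): x=4 y=2 heading=down
[3] after turn(left): x=4 y=2 heading=right
all 343 alternatives checked — unique.

move(2), strafe(right, 1), turn(left)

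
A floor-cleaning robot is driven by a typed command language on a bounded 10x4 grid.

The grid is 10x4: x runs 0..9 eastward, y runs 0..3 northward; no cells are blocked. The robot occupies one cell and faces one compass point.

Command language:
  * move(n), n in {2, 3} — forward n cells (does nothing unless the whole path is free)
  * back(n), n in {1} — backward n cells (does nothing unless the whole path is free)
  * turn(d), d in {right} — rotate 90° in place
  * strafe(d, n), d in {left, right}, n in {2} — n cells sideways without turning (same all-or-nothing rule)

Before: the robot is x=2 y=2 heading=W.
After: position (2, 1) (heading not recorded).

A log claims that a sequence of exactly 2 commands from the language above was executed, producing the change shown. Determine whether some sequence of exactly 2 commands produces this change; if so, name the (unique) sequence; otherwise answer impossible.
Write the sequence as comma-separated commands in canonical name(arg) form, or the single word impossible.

turn(right), back(1)

key: running back(1) before turn(right) would end elsewhere — order is forced
initial: x=2 y=2 heading=W
step 1 (turn(right)): x=2 y=2 heading=N
step 2 (back(1)): x=2 y=1 heading=N
all 36 alternatives checked — unique.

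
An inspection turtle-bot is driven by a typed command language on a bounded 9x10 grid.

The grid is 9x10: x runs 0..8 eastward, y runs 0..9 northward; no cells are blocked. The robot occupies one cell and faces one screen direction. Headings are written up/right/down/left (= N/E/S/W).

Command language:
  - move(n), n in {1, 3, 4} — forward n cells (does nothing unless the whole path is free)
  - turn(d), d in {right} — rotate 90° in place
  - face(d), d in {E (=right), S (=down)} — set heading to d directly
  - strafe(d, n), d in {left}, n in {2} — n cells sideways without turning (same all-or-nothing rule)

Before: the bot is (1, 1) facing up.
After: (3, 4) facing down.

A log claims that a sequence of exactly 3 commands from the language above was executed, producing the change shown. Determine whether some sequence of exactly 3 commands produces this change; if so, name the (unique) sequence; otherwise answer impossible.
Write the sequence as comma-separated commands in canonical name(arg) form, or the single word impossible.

move(3), face(S), strafe(left, 2)

key: running strafe(left, 2) before move(3) would end elsewhere — order is forced
initial: (1, 1) facing up
step 1 (move(3)): (1, 4) facing up
step 2 (face(S)): (1, 4) facing down
step 3 (strafe(left, 2)): (3, 4) facing down
no rival 3-sequence matches.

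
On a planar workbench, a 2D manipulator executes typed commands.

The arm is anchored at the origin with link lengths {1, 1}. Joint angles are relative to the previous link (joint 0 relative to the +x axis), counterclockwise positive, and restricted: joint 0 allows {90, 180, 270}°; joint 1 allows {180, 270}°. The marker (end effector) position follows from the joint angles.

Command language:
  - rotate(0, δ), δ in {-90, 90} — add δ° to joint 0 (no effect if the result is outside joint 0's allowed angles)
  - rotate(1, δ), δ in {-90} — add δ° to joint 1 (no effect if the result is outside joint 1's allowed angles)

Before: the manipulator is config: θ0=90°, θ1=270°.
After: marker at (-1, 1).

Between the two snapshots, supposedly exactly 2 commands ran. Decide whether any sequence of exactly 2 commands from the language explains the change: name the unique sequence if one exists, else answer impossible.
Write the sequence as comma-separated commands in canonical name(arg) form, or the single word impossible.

rotate(0, -90), rotate(0, 90)

key: order matters: swapping rotate(0, -90) and rotate(0, 90) lands elsewhere
initial: config: θ0=90°, θ1=270°
[1] after rotate(0, -90): config: θ0=90°, θ1=270°
[2] after rotate(0, 90): config: θ0=180°, θ1=270°
all 9 alternatives checked — unique.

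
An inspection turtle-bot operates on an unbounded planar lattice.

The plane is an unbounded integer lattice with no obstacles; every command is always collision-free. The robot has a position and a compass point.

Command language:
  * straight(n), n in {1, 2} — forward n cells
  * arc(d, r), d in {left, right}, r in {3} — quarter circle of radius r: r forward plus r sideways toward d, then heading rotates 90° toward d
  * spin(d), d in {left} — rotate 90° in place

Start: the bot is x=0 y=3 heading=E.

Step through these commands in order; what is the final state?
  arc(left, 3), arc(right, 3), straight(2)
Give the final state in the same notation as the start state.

from: x=0 y=3 heading=E
[1] after arc(left, 3): x=3 y=6 heading=N
[2] after arc(right, 3): x=6 y=9 heading=E
[3] after straight(2): x=8 y=9 heading=E

x=8 y=9 heading=E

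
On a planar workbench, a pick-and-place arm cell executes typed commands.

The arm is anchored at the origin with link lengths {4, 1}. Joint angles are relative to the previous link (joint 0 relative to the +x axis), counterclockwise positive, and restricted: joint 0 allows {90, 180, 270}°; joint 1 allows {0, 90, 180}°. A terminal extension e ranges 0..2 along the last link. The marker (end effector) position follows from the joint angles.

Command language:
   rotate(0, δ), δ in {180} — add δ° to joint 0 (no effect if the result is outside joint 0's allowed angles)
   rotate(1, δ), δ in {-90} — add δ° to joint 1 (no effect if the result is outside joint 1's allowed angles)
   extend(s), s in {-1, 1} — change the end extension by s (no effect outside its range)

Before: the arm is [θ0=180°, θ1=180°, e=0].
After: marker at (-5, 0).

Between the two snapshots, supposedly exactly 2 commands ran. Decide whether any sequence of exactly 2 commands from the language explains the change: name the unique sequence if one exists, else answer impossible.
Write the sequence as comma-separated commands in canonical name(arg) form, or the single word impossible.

rotate(1, -90), rotate(1, -90)

begin: [θ0=180°, θ1=180°, e=0]
1. rotate(1, -90) → [θ0=180°, θ1=90°, e=0]
2. rotate(1, -90) → [θ0=180°, θ1=0°, e=0]
no other 2-command option fits: unique.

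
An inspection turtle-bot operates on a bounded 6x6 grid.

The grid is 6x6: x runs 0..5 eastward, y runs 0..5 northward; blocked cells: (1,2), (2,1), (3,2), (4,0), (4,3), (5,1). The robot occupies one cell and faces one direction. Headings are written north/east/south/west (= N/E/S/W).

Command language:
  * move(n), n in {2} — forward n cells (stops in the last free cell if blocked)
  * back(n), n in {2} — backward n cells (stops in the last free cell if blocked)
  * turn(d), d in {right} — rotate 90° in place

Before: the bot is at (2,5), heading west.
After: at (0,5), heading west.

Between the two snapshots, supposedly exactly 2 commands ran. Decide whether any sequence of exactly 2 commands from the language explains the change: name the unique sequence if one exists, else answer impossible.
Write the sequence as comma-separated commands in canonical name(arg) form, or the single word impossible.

move(2), move(2)

key: the second move(2) runs into the grid edge before its full distance
start: at (2,5), heading west
[1] after move(2): at (0,5), heading west
[2] after move(2): at (0,5), heading west
no other 2-command option fits: unique.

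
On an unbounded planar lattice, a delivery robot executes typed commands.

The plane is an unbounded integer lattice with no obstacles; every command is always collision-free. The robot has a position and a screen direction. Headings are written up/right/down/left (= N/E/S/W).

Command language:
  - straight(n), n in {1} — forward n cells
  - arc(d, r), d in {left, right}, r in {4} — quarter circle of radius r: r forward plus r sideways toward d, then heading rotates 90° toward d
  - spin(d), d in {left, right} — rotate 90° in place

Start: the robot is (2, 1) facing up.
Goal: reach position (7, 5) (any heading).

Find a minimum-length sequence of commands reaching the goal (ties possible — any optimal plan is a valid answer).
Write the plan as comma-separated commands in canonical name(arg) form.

arc(right, 4), straight(1)

t0: (2, 1) facing up
t=1 arc(right, 4) ⇒ (6, 5) facing right
t=2 straight(1) ⇒ (7, 5) facing right
shorter routes all fall short; 2 is best.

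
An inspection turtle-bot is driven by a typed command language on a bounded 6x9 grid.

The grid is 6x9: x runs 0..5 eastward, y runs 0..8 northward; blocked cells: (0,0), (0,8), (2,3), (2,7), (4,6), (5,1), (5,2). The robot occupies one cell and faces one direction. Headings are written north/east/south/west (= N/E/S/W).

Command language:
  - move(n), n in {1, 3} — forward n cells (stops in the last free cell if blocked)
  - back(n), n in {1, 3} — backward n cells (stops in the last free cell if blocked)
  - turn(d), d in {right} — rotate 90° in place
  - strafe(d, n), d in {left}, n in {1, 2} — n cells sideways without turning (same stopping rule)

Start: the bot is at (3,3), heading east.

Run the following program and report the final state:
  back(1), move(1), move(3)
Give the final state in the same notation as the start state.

initial: at (3,3), heading east
[1] after back(1): at (3,3), heading east
[2] after move(1): at (4,3), heading east
[3] after move(3): at (5,3), heading east

at (5,3), heading east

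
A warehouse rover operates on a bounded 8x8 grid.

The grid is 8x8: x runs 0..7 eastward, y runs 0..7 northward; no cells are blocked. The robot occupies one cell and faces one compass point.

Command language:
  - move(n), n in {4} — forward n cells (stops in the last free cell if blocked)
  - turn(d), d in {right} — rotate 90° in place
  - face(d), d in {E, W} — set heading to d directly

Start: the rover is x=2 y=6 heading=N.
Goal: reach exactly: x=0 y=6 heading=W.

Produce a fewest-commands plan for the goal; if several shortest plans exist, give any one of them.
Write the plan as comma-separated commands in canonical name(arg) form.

face(W), move(4)

initial: x=2 y=6 heading=N
[1] after face(W): x=2 y=6 heading=W
[2] after move(4): x=0 y=6 heading=W
minimal: 2 command(s), checked below 2.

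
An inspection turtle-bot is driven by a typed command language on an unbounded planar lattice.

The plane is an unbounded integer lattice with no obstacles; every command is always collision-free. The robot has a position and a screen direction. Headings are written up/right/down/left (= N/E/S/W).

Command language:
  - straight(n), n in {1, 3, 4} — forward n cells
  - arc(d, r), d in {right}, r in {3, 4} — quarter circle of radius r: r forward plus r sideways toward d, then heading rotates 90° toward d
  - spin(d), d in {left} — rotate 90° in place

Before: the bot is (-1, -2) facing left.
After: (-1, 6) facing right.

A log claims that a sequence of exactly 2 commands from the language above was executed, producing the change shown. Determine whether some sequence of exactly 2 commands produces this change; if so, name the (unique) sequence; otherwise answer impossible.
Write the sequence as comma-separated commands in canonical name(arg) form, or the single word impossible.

key: cell and facing (now E) both changed — the 2 commands mix motion and turning
begin: (-1, -2) facing left
[1] after arc(right, 4): (-5, 2) facing up
[2] after arc(right, 4): (-1, 6) facing right
no rival 2-sequence matches.

arc(right, 4), arc(right, 4)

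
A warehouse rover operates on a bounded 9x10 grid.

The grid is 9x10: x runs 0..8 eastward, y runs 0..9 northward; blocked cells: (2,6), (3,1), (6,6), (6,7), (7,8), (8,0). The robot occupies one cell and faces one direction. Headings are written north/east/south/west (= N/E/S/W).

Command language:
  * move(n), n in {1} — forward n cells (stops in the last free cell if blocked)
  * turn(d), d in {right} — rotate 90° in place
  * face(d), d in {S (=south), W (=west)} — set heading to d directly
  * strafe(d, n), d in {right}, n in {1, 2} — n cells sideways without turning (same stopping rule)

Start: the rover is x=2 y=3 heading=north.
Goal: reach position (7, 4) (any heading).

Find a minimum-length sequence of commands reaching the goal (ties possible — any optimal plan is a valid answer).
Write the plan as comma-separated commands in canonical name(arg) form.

t0: x=2 y=3 heading=north
[1] after strafe(right, 1): x=3 y=3 heading=north
[2] after strafe(right, 2): x=5 y=3 heading=north
[3] after strafe(right, 2): x=7 y=3 heading=north
[4] after move(1): x=7 y=4 heading=north
no 3-step plan works, so 4 is optimal.

strafe(right, 1), strafe(right, 2), strafe(right, 2), move(1)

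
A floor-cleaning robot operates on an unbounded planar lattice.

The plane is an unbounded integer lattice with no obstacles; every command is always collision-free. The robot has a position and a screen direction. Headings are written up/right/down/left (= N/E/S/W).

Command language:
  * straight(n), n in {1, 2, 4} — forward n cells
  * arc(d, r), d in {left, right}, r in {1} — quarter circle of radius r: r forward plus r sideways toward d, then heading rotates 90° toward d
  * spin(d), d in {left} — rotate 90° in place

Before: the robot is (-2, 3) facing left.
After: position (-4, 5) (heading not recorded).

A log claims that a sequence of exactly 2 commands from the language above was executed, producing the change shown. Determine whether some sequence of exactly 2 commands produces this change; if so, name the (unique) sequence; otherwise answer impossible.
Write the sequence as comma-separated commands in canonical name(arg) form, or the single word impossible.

key: running arc(left, 1) before arc(right, 1) would end elsewhere — order is forced
begin: (-2, 3) facing left
t=1 arc(right, 1) ⇒ (-3, 4) facing up
t=2 arc(left, 1) ⇒ (-4, 5) facing left
no rival 2-sequence matches.

arc(right, 1), arc(left, 1)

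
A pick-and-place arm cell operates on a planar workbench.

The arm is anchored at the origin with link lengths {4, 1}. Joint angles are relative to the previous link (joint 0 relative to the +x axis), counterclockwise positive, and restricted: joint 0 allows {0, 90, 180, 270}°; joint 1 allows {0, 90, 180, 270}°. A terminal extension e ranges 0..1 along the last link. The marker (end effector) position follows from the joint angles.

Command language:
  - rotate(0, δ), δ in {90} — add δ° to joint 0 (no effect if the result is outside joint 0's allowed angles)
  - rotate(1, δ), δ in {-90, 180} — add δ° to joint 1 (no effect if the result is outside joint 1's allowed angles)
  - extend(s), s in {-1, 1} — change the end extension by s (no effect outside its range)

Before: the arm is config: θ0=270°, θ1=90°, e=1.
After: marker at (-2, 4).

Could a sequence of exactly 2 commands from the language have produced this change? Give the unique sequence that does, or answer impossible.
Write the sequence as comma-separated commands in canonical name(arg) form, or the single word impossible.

rotate(0, 90), rotate(0, 90)

from: config: θ0=270°, θ1=90°, e=1
step 1 (rotate(0, 90)): config: θ0=0°, θ1=90°, e=1
step 2 (rotate(0, 90)): config: θ0=90°, θ1=90°, e=1
no rival 2-sequence matches.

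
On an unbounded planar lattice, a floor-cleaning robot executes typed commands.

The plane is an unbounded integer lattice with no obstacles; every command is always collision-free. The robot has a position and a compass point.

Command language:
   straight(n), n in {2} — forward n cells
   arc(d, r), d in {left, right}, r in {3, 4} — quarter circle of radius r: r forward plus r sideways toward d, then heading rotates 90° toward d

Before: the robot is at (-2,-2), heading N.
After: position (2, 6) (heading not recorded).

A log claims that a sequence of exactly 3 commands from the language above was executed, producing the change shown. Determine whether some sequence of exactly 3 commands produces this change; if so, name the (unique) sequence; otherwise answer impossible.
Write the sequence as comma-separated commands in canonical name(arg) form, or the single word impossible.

key: running arc(right, 4) before straight(2) would end elsewhere — order is forced
from: at (-2,-2), heading N
1. straight(2) → at (-2,0), heading N
2. straight(2) → at (-2,2), heading N
3. arc(right, 4) → at (2,6), heading E
all 125 alternatives checked — unique.

straight(2), straight(2), arc(right, 4)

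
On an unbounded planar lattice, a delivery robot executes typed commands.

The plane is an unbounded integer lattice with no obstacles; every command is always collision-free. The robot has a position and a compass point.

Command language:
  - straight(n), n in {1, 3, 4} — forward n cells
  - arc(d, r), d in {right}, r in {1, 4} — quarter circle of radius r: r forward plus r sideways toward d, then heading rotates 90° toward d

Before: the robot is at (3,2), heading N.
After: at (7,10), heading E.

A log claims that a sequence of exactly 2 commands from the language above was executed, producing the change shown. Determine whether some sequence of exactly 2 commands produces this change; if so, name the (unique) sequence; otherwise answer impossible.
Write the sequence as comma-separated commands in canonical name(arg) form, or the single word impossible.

straight(4), arc(right, 4)

key: cell and facing (now E) both changed — the 2 commands mix motion and turning
initial: at (3,2), heading N
1. straight(4) → at (3,6), heading N
2. arc(right, 4) → at (7,10), heading E
uniquely the one of 25 2-step routes that fits.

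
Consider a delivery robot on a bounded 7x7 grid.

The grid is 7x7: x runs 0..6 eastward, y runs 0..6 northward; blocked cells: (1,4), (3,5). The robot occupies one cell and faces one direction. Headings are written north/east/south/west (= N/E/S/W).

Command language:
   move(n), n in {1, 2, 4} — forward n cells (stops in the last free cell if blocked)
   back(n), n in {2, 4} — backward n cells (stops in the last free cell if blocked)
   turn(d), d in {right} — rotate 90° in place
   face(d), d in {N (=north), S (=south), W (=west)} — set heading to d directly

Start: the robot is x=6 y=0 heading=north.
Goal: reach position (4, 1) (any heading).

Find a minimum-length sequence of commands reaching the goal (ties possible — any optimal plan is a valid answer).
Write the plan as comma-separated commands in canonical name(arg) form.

move(1), turn(right), back(2)

from: x=6 y=0 heading=north
t=1 move(1) ⇒ x=6 y=1 heading=north
t=2 turn(right) ⇒ x=6 y=1 heading=east
t=3 back(2) ⇒ x=4 y=1 heading=east
shorter routes all fall short; 3 is best.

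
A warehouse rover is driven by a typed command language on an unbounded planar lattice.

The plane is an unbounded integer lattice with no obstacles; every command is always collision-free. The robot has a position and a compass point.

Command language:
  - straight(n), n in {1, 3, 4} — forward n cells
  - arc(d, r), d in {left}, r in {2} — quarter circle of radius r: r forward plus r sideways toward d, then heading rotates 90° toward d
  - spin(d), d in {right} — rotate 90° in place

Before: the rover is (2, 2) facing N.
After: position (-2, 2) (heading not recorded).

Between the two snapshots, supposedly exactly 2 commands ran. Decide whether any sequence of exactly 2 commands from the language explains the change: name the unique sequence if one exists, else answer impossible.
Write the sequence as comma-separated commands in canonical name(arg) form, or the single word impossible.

initial: (2, 2) facing N
1. arc(left, 2) → (0, 4) facing W
2. arc(left, 2) → (-2, 2) facing S
uniquely the one of 25 2-step routes that fits.

arc(left, 2), arc(left, 2)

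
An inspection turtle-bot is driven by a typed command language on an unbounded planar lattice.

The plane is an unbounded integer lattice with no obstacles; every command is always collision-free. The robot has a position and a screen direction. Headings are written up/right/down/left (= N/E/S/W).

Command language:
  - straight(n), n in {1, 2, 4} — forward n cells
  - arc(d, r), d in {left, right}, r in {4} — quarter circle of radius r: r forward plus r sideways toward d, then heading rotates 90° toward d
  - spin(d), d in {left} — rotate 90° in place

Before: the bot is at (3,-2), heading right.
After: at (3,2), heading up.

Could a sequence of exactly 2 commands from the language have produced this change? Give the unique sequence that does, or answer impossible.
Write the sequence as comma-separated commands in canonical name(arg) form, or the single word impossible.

spin(left), straight(4)

key: cell and facing (now N) both changed — the 2 commands mix motion and turning
begin: at (3,-2), heading right
[1] after spin(left): at (3,-2), heading up
[2] after straight(4): at (3,2), heading up
all 36 alternatives checked — unique.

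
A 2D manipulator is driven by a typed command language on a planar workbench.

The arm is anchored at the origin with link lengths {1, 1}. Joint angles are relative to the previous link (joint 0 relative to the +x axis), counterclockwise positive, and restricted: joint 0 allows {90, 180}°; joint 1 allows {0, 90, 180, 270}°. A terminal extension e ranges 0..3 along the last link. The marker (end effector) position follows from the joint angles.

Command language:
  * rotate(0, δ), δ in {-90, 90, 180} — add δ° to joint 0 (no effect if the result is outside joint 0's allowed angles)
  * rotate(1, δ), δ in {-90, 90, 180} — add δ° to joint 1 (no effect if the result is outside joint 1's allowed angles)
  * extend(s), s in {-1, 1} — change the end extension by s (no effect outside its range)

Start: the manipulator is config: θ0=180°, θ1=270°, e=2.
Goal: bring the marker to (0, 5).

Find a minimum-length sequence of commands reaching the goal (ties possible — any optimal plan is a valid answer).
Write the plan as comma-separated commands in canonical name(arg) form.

start: config: θ0=180°, θ1=270°, e=2
t=1 rotate(1, 90) ⇒ config: θ0=180°, θ1=0°, e=2
t=2 rotate(0, -90) ⇒ config: θ0=90°, θ1=0°, e=2
t=3 extend(1) ⇒ config: θ0=90°, θ1=0°, e=3
minimal: 3 command(s), checked below 3.

rotate(1, 90), rotate(0, -90), extend(1)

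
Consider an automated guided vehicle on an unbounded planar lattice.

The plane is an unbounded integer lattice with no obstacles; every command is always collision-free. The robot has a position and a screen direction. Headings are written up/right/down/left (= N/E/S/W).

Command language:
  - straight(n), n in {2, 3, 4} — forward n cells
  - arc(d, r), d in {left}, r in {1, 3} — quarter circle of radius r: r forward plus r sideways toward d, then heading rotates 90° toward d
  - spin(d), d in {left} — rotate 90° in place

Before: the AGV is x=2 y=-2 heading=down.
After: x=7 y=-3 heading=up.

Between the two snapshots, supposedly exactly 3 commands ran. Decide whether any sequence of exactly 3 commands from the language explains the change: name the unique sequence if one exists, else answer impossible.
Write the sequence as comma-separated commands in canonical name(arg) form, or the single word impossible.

arc(left, 1), straight(4), spin(left)

key: order matters: swapping arc(left, 1) and spin(left) lands elsewhere
t0: x=2 y=-2 heading=down
[1] after arc(left, 1): x=3 y=-3 heading=right
[2] after straight(4): x=7 y=-3 heading=right
[3] after spin(left): x=7 y=-3 heading=up
no other 3-command option fits: unique.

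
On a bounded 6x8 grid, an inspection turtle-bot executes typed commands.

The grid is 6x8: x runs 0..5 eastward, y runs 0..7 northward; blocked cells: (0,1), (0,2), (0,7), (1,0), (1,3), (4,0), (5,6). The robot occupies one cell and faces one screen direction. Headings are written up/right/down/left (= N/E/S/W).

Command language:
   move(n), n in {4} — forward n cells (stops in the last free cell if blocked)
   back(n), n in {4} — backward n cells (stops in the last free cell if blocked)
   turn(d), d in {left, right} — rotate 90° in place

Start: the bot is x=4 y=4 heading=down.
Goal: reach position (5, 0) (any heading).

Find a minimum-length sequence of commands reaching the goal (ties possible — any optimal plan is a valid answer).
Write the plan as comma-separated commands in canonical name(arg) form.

turn(left), move(4), turn(left), back(4)

initial: x=4 y=4 heading=down
step 1 (turn(left)): x=4 y=4 heading=right
step 2 (move(4)): x=5 y=4 heading=right
step 3 (turn(left)): x=5 y=4 heading=up
step 4 (back(4)): x=5 y=0 heading=up
minimal: 4 command(s), checked below 4.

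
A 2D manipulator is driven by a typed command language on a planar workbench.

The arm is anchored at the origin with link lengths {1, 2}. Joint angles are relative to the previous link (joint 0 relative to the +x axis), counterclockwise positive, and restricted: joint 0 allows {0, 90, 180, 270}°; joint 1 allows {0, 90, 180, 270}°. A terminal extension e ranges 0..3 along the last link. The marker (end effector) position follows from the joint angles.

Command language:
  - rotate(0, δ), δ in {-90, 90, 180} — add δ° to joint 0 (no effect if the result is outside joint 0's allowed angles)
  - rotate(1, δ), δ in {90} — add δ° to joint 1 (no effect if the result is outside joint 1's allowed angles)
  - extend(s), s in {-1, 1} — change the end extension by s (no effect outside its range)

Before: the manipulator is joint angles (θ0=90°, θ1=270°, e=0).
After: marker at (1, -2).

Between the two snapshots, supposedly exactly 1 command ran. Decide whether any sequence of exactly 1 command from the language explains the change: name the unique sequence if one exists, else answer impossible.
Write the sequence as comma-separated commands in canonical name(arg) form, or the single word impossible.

rotate(0, -90)

start: joint angles (θ0=90°, θ1=270°, e=0)
step 1 (rotate(0, -90)): joint angles (θ0=0°, θ1=270°, e=0)
no rival 1-sequence matches.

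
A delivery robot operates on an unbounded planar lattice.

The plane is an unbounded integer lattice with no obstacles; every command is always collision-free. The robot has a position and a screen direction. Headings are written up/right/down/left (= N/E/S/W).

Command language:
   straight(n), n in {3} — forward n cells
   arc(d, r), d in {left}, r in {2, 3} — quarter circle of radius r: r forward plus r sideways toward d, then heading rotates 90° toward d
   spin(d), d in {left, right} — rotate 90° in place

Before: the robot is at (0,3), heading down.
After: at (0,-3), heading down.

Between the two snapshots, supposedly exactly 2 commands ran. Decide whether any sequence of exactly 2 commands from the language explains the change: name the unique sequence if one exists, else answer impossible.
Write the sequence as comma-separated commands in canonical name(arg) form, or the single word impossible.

straight(3), straight(3)

key: heading stays S — no command in the sequence turns
t0: at (0,3), heading down
t=1 straight(3) ⇒ at (0,0), heading down
t=2 straight(3) ⇒ at (0,-3), heading down
no rival 2-sequence matches.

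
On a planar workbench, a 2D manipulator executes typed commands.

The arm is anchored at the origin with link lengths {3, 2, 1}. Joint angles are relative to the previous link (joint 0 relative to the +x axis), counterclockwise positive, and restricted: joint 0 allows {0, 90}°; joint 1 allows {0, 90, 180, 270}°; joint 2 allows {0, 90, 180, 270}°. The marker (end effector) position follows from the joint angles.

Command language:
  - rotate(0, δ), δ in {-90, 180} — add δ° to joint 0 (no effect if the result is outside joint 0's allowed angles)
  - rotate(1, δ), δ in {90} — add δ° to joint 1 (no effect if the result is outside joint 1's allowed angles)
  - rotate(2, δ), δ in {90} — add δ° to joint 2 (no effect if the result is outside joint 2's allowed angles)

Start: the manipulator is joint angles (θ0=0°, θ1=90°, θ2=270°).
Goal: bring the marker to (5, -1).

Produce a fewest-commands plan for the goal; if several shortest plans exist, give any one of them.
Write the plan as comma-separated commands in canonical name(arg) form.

initial: joint angles (θ0=0°, θ1=90°, θ2=270°)
1. rotate(1, 90) → joint angles (θ0=0°, θ1=180°, θ2=270°)
2. rotate(1, 90) → joint angles (θ0=0°, θ1=270°, θ2=270°)
3. rotate(1, 90) → joint angles (θ0=0°, θ1=0°, θ2=270°)
minimal: 3 command(s), checked below 3.

rotate(1, 90), rotate(1, 90), rotate(1, 90)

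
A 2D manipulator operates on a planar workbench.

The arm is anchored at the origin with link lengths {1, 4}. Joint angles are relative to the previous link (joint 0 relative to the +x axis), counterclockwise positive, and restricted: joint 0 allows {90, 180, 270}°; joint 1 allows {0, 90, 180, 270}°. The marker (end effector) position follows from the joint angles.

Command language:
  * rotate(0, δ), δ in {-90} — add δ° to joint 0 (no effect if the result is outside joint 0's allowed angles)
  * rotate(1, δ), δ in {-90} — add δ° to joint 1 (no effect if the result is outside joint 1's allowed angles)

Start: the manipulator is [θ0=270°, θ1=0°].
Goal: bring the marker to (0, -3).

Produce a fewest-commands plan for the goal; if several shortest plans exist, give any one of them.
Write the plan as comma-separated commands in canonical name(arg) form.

rotate(1, -90), rotate(1, -90), rotate(0, -90), rotate(0, -90)

start: [θ0=270°, θ1=0°]
t=1 rotate(1, -90) ⇒ [θ0=270°, θ1=270°]
t=2 rotate(1, -90) ⇒ [θ0=270°, θ1=180°]
t=3 rotate(0, -90) ⇒ [θ0=180°, θ1=180°]
t=4 rotate(0, -90) ⇒ [θ0=90°, θ1=180°]
shorter routes all fall short; 4 is best.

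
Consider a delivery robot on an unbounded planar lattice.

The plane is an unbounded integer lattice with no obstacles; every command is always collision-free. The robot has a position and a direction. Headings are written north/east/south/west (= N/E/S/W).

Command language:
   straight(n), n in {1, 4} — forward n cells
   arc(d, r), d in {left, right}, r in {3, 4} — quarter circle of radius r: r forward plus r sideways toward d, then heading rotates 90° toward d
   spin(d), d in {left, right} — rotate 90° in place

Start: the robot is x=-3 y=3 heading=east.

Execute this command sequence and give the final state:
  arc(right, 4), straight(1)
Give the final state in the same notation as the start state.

x=1 y=-2 heading=south

begin: x=-3 y=3 heading=east
[1] after arc(right, 4): x=1 y=-1 heading=south
[2] after straight(1): x=1 y=-2 heading=south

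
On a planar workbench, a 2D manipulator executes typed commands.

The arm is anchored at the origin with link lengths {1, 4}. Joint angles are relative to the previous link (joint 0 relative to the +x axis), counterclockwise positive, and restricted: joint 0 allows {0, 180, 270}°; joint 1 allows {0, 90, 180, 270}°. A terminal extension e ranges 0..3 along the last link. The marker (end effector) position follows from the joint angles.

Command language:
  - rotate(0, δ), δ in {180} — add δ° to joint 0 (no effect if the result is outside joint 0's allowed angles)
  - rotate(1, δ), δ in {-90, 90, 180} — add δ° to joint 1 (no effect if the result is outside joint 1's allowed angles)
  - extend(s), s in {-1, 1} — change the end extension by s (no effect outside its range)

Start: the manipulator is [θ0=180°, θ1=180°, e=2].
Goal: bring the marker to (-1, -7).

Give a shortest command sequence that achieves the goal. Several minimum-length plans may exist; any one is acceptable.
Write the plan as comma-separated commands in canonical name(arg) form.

from: [θ0=180°, θ1=180°, e=2]
step 1 (rotate(1, -90)): [θ0=180°, θ1=90°, e=2]
step 2 (extend(1)): [θ0=180°, θ1=90°, e=3]
minimal: 2 command(s), checked below 2.

rotate(1, -90), extend(1)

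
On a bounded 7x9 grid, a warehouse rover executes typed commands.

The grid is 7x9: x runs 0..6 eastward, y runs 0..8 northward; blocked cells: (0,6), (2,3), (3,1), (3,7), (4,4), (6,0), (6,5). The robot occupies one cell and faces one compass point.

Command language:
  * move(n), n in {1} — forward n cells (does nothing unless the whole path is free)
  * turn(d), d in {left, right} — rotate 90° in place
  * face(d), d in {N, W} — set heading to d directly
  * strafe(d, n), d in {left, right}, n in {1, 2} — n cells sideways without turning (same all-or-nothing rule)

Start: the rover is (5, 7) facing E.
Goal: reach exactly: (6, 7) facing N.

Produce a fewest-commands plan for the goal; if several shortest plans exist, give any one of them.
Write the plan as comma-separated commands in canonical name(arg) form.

turn(left), strafe(right, 1)

from: (5, 7) facing E
[1] after turn(left): (5, 7) facing N
[2] after strafe(right, 1): (6, 7) facing N
shorter routes all fall short; 2 is best.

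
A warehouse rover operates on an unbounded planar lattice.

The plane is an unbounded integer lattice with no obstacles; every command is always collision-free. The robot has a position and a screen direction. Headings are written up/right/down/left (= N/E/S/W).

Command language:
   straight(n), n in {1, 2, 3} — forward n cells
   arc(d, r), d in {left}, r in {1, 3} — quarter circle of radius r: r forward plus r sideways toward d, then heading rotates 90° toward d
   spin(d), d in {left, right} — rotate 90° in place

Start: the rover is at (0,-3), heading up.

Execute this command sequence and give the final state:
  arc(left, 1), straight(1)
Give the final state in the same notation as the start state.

at (-2,-2), heading left

begin: at (0,-3), heading up
1. arc(left, 1) → at (-1,-2), heading left
2. straight(1) → at (-2,-2), heading left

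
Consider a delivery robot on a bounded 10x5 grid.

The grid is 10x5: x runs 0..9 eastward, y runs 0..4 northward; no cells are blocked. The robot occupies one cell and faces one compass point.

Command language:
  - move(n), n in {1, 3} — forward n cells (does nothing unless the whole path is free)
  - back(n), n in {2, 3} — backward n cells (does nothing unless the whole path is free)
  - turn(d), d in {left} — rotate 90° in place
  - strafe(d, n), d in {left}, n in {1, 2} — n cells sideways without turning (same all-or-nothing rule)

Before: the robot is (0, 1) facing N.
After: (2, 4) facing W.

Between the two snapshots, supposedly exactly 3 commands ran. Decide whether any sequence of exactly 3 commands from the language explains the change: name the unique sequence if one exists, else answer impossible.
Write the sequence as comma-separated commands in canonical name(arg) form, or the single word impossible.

move(3), turn(left), back(2)

key: order matters: swapping move(3) and back(2) lands elsewhere
start: (0, 1) facing N
t=1 move(3) ⇒ (0, 4) facing N
t=2 turn(left) ⇒ (0, 4) facing W
t=3 back(2) ⇒ (2, 4) facing W
no other 3-command option fits: unique.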